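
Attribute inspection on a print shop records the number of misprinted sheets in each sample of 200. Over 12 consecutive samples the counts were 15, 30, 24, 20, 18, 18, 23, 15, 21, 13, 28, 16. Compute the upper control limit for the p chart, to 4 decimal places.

0.1642

p̄ = Σdᵢ / (k·n) = 241 / (12 × 200) = 0.10042
UCL = p̄ + 3·√(p̄(1−p̄)/n) = 0.10042 + 3 × √(0.10042×0.89958/200) = 0.10042 + 3 × 0.02125 = 0.16417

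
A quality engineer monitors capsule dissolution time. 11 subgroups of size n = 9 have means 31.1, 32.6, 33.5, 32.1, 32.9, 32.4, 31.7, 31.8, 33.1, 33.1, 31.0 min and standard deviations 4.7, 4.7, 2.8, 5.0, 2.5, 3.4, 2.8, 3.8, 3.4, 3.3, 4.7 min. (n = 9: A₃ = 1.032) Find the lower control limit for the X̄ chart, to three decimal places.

X̄̄ = (31.1 + 32.6 + 33.5 + 32.1 + 32.9 + 32.4 + 31.7 + 31.8 + 33.1 + 33.1 + 31.0) / 11 = 32.3000
s̄ = (4.7 + 4.7 + 2.8 + 5.0 + 2.5 + 3.4 + 2.8 + 3.8 + 3.4 + 3.3 + 4.7) / 11 = 3.7364
LCL = X̄̄ − A₃·s̄ = 32.3000 − 1.032 × 3.7364 = 28.4441

28.444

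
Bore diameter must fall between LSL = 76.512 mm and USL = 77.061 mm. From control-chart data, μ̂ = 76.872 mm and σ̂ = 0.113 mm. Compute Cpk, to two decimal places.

Cpu = (USL − μ̂) / (3σ̂) = (77.061 − 76.872) / (3 × 0.113) = 0.5575; Cpl = (μ̂ − LSL) / (3σ̂) = (76.872 − 76.512) / (3 × 0.113) = 1.0619; Cpk = min(Cpu, Cpl) = 0.5575

0.56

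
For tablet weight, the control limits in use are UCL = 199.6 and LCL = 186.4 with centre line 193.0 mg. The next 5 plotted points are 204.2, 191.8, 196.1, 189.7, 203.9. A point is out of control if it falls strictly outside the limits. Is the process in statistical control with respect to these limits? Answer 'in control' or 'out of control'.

Compare each point to [186.4, 199.6]: sample 1 = 204.2 > UCL; sample 5 = 203.9 > UCL.

out of control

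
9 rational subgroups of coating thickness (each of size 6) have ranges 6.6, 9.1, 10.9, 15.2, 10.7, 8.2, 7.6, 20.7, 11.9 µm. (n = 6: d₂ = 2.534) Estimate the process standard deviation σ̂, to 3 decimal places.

4.424

R̄ = (6.6 + 9.1 + 10.9 + 15.2 + 10.7 + 8.2 + 7.6 + 20.7 + 11.9) / 9 = 11.2111
σ̂ = R̄ / d₂ = 11.2111 / 2.534 = 4.4243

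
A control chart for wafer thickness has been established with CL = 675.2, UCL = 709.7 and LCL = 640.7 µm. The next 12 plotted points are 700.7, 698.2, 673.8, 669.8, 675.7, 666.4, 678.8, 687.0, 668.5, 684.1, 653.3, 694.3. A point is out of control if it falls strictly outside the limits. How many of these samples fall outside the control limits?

0

All 12 points lie within [640.7, 709.7].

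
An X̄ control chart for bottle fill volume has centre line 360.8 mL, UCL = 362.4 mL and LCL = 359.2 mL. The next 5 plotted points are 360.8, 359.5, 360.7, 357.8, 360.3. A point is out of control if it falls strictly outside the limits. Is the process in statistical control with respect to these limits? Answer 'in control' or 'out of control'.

Compare each point to [359.2, 362.4]: sample 4 = 357.8 < LCL.

out of control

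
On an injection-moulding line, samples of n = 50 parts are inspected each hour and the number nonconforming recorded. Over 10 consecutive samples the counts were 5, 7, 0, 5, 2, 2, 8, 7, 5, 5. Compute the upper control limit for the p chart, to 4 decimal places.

0.2146

p̄ = Σdᵢ / (k·n) = 46 / (10 × 50) = 0.09200
UCL = p̄ + 3·√(p̄(1−p̄)/n) = 0.09200 + 3 × √(0.09200×0.90800/50) = 0.09200 + 3 × 0.04087 = 0.21462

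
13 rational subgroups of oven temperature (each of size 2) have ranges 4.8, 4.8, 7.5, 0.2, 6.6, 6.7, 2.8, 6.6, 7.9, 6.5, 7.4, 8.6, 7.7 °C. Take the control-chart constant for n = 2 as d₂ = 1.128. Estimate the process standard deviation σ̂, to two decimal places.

R̄ = (4.8 + 4.8 + 7.5 + 0.2 + 6.6 + 6.7 + 2.8 + 6.6 + 7.9 + 6.5 + 7.4 + 8.6 + 7.7) / 13 = 6.0077
σ̂ = R̄ / d₂ = 6.0077 / 1.128 = 5.3260

5.33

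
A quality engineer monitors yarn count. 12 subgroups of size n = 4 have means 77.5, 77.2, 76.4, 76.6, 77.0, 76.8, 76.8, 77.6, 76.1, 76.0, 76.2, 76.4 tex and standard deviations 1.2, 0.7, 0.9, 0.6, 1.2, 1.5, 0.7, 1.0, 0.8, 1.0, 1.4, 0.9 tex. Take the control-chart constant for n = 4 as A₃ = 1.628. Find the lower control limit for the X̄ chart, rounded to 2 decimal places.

X̄̄ = (77.5 + 77.2 + 76.4 + 76.6 + 77.0 + 76.8 + 76.8 + 77.6 + 76.1 + 76.0 + 76.2 + 76.4) / 12 = 76.7167
s̄ = (1.2 + 0.7 + 0.9 + 0.6 + 1.2 + 1.5 + 0.7 + 1.0 + 0.8 + 1.0 + 1.4 + 0.9) / 12 = 0.9917
LCL = X̄̄ − A₃·s̄ = 76.7167 − 1.628 × 0.9917 = 75.1022

75.10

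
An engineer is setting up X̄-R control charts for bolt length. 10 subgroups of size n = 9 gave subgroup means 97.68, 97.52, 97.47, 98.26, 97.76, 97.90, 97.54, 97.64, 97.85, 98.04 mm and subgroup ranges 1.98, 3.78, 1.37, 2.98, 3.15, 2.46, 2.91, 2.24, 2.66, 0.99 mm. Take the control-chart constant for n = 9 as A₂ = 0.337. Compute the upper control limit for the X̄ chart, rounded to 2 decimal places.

X̄̄ = (97.68 + 97.52 + 97.47 + 98.26 + 97.76 + 97.90 + 97.54 + 97.64 + 97.85 + 98.04) / 10 = 977.6600 / 10 = 97.7660
R̄ = (1.98 + 3.78 + 1.37 + 2.98 + 3.15 + 2.46 + 2.91 + 2.24 + 2.66 + 0.99) / 10 = 24.5200 / 10 = 2.4520
UCL = X̄̄ + A₂·R̄ = 97.7660 + 0.337 × 2.4520 = 98.5923

98.59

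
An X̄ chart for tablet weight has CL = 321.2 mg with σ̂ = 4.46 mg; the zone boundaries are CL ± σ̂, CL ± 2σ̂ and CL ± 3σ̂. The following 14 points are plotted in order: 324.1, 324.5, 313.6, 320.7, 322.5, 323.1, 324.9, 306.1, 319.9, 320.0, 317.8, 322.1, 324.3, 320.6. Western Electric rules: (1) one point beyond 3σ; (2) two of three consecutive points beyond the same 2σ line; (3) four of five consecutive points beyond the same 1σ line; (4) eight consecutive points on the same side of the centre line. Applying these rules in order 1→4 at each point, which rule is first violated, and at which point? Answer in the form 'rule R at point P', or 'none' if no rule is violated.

Zone of each point (C = within 1σ̂, B = 1σ̂–2σ̂, A = 2σ̂–3σ̂, * = beyond 3σ̂; sign = side of CL): 1:+C, 2:+C, 3:-B, 4:-C, 5:+C, 6:+C, 7:+C, 8:-*, 9:-C, 10:-C, 11:-C, 12:+C, 13:+C, 14:-C
Rule 1 (one point beyond the 3σ limits) is satisfied at point 8.

rule 1 at point 8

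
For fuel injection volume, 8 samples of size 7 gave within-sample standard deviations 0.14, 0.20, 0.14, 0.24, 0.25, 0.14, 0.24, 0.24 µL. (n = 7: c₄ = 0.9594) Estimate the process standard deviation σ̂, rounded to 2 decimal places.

s̄ = (0.14 + 0.20 + 0.14 + 0.24 + 0.25 + 0.14 + 0.24 + 0.24) / 8 = 0.1988
σ̂ = s̄ / c₄ = 0.1988 / 0.9594 = 0.2072

0.21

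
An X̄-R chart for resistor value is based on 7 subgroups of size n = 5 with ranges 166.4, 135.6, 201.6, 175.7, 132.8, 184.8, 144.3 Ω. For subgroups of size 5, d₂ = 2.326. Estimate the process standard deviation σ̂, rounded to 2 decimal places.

R̄ = (166.4 + 135.6 + 201.6 + 175.7 + 132.8 + 184.8 + 144.3) / 7 = 163.0286
σ̂ = R̄ / d₂ = 163.0286 / 2.326 = 70.0897

70.09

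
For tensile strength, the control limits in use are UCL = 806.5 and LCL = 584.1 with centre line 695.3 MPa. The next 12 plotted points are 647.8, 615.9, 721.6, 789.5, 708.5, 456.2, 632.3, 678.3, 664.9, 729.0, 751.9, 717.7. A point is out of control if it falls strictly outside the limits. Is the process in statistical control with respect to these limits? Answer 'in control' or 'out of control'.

out of control

Compare each point to [584.1, 806.5]: sample 6 = 456.2 < LCL.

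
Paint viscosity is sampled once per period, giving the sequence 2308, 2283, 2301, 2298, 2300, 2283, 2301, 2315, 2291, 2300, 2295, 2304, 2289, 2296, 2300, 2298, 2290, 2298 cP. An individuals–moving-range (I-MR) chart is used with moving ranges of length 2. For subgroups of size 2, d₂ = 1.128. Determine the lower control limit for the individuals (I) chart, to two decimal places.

2267.81

X̄ = (2308 + 2283 + 2301 + 2298 + 2300 + 2283 + 2301 + 2315 + 2291 + 2300 + 2295 + 2304 + 2289 + 2296 + 2300 + 2298 + 2290 + 2298) / 18 = 2297.2222
Moving ranges: 25, 18, 3, 2, 17, 18, 14, 24, 9, 5, 9, 15, 7, 4, 2, 8, 8; M̄R̄ = 188.0000 / 17 = 11.0588
LCL = X̄ − 3·M̄R̄/d₂ = 2297.2222 − 3 × 11.0588 / 1.128 = 2267.8105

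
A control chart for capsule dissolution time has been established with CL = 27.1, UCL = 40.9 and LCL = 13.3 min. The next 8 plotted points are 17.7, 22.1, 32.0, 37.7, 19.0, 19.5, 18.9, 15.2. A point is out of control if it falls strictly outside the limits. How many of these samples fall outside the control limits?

0

All 8 points lie within [13.3, 40.9].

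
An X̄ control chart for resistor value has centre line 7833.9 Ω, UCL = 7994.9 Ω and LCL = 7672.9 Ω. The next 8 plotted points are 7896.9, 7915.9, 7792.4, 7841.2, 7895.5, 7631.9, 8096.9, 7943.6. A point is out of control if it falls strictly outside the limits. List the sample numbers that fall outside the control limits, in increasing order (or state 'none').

Compare each point to [7672.9, 7994.9]: sample 6 = 7631.9 < LCL; sample 7 = 8096.9 > UCL.

6, 7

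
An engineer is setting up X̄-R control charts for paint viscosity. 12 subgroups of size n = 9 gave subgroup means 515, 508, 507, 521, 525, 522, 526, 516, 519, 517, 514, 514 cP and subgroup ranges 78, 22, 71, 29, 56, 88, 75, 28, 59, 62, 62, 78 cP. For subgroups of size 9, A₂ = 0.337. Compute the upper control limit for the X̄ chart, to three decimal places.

536.883

X̄̄ = (515 + 508 + 507 + 521 + 525 + 522 + 526 + 516 + 519 + 517 + 514 + 514) / 12 = 6204.0000 / 12 = 517.0000
R̄ = (78 + 22 + 71 + 29 + 56 + 88 + 75 + 28 + 59 + 62 + 62 + 78) / 12 = 708.0000 / 12 = 59.0000
UCL = X̄̄ + A₂·R̄ = 517.0000 + 0.337 × 59.0000 = 536.8830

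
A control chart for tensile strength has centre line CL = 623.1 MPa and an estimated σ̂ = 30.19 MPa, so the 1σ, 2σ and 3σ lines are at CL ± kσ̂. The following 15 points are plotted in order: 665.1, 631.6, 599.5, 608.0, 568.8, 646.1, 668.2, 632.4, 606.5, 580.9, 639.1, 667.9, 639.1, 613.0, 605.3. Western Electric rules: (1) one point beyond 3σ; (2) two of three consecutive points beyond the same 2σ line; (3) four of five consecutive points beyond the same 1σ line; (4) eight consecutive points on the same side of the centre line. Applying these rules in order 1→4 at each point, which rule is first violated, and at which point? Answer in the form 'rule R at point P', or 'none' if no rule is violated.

Zone of each point (C = within 1σ̂, B = 1σ̂–2σ̂, A = 2σ̂–3σ̂, * = beyond 3σ̂; sign = side of CL): 1:+B, 2:+C, 3:-C, 4:-C, 5:-B, 6:+C, 7:+B, 8:+C, 9:-C, 10:-B, 11:+C, 12:+B, 13:+C, 14:-C, 15:-C
No rule fires across all 15 points.

none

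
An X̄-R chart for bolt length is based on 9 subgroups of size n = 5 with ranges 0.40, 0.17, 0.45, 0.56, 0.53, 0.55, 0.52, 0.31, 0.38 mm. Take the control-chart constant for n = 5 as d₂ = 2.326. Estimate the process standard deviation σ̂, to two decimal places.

0.18

R̄ = (0.40 + 0.17 + 0.45 + 0.56 + 0.53 + 0.55 + 0.52 + 0.31 + 0.38) / 9 = 0.4300
σ̂ = R̄ / d₂ = 0.4300 / 2.326 = 0.1849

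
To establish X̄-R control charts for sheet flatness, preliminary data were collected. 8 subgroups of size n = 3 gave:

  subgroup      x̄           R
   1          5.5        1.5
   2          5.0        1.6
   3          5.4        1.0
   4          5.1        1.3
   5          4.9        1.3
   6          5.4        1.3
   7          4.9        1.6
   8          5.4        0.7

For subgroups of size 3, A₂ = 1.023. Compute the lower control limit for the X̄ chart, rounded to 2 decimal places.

X̄̄ = (5.5 + 5.0 + 5.4 + 5.1 + 4.9 + 5.4 + 4.9 + 5.4) / 8 = 41.6000 / 8 = 5.2000
R̄ = (1.5 + 1.6 + 1.0 + 1.3 + 1.3 + 1.3 + 1.6 + 0.7) / 8 = 10.3000 / 8 = 1.2875
LCL = X̄̄ − A₂·R̄ = 5.2000 − 1.023 × 1.2875 = 3.8829

3.88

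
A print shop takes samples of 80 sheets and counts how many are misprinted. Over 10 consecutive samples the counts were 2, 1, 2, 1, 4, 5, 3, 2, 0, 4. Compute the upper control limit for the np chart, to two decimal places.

p̄ = Σdᵢ / (k·n) = 24 / (10 × 80) = 0.03000
UCL = np̄ + 3·√(np̄(1−p̄)) = 2.4000 + 3 × √(2.4000×0.97000) = 2.4000 + 3 × 1.5258 = 6.9773

6.98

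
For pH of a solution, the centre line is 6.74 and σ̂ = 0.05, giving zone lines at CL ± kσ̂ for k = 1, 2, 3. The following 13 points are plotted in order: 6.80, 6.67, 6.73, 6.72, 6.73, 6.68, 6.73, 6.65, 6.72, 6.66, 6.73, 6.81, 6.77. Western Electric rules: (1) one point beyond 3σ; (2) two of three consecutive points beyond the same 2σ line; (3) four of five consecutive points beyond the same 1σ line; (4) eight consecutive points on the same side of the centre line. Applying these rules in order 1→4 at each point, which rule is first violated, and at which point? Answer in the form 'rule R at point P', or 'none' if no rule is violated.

Zone of each point (C = within 1σ̂, B = 1σ̂–2σ̂, A = 2σ̂–3σ̂, * = beyond 3σ̂; sign = side of CL): 1:+B, 2:-B, 3:-C, 4:-C, 5:-C, 6:-B, 7:-C, 8:-B, 9:-C, 10:-B, 11:-C, 12:+B, 13:+C
Rule 4 (eight consecutive points on the same side of the centre line) is satisfied at point 9.

rule 4 at point 9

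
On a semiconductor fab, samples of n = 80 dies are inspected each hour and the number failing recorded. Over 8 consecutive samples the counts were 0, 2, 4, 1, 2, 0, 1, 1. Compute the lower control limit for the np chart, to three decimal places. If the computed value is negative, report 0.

0.000

p̄ = Σdᵢ / (k·n) = 11 / (8 × 80) = 0.01719
LCL = np̄ − 3·√(np̄(1−p̄)) = 1.3750 − 3 × 1.1625 = -2.1124 → 0 (negative, so LCL = 0)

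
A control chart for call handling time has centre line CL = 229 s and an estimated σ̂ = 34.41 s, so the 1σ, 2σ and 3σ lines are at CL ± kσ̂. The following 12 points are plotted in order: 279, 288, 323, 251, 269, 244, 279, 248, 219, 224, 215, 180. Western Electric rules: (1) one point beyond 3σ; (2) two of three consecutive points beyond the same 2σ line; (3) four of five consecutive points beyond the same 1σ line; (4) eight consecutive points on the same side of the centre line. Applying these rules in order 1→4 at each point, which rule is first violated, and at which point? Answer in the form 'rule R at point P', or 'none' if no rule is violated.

rule 3 at point 5

Zone of each point (C = within 1σ̂, B = 1σ̂–2σ̂, A = 2σ̂–3σ̂, * = beyond 3σ̂; sign = side of CL): 1:+B, 2:+B, 3:+A, 4:+C, 5:+B, 6:+C, 7:+B, 8:+C, 9:-C, 10:-C, 11:-C, 12:-B
Rule 3 (four of five consecutive points beyond the same 1σ limit) is satisfied at point 5.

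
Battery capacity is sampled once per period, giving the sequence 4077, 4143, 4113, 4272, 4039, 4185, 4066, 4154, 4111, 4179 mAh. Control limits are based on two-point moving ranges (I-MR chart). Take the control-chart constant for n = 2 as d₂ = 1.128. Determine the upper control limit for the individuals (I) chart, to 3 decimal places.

4415.224

X̄ = (4077 + 4143 + 4113 + 4272 + 4039 + 4185 + 4066 + 4154 + 4111 + 4179) / 10 = 4133.9000
Moving ranges: 66, 30, 159, 233, 146, 119, 88, 43, 68; M̄R̄ = 952.0000 / 9 = 105.7778
UCL = X̄ + 3·M̄R̄/d₂ = 4133.9000 + 3 × 105.7778 / 1.128 = 4415.2239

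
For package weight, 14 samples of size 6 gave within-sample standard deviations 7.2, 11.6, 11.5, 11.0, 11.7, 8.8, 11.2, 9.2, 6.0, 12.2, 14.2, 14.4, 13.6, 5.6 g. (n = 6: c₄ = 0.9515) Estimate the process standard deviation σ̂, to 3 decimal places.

s̄ = (7.2 + 11.6 + 11.5 + 11.0 + 11.7 + 8.8 + 11.2 + 9.2 + 6.0 + 12.2 + 14.2 + 14.4 + 13.6 + 5.6) / 14 = 10.5857
σ̂ = s̄ / c₄ = 10.5857 / 0.9515 = 11.1253

11.125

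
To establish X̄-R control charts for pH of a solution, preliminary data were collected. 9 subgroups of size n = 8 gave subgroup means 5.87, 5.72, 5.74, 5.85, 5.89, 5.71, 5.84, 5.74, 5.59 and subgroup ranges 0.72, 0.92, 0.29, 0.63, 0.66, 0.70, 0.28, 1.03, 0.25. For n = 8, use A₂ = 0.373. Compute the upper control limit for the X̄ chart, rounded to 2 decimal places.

X̄̄ = (5.87 + 5.72 + 5.74 + 5.85 + 5.89 + 5.71 + 5.84 + 5.74 + 5.59) / 9 = 51.9500 / 9 = 5.7722
R̄ = (0.72 + 0.92 + 0.29 + 0.63 + 0.66 + 0.70 + 0.28 + 1.03 + 0.25) / 9 = 5.4800 / 9 = 0.6089
UCL = X̄̄ + A₂·R̄ = 5.7722 + 0.373 × 0.6089 = 5.9993

6.00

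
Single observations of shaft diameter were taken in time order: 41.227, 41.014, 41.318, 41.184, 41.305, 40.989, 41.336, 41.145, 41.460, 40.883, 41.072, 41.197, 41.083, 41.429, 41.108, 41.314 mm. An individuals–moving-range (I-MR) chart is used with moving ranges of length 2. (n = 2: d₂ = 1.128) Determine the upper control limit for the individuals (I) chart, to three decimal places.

41.869

X̄ = (41.227 + 41.014 + 41.318 + 41.184 + 41.305 + 40.989 + 41.336 + 41.145 + 41.460 + 40.883 + 41.072 + 41.197 + 41.083 + 41.429 + 41.108 + 41.314) / 16 = 41.1915
Moving ranges: 0.213, 0.304, 0.134, 0.121, 0.316, 0.347, 0.191, 0.315, 0.577, 0.189, 0.125, 0.114, 0.346, 0.321, 0.206; M̄R̄ = 3.8190 / 15 = 0.2546
UCL = X̄ + 3·M̄R̄/d₂ = 41.1915 + 3 × 0.2546 / 1.128 = 41.8686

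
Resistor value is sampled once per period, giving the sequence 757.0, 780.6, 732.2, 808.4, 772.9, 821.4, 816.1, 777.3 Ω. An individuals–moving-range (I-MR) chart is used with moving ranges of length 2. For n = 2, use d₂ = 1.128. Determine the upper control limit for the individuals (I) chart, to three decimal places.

888.215

X̄ = (757.0 + 780.6 + 732.2 + 808.4 + 772.9 + 821.4 + 816.1 + 777.3) / 8 = 783.2375
Moving ranges: 23.6, 48.4, 76.2, 35.5, 48.5, 5.3, 38.8; M̄R̄ = 276.3000 / 7 = 39.4714
UCL = X̄ + 3·M̄R̄/d₂ = 783.2375 + 3 × 39.4714 / 1.128 = 888.2147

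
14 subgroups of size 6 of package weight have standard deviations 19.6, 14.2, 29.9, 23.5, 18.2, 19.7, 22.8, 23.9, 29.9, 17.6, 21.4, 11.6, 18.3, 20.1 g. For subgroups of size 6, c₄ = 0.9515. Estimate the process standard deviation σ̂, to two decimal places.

21.82

s̄ = (19.6 + 14.2 + 29.9 + 23.5 + 18.2 + 19.7 + 22.8 + 23.9 + 29.9 + 17.6 + 21.4 + 11.6 + 18.3 + 20.1) / 14 = 20.7643
σ̂ = s̄ / c₄ = 20.7643 / 0.9515 = 21.8227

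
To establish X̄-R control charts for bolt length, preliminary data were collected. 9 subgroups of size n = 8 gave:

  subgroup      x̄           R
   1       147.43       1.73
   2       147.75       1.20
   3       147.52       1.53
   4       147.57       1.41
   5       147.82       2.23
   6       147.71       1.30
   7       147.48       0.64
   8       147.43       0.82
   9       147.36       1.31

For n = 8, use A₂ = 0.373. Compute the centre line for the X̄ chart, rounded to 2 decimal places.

147.56

X̄̄ = (147.43 + 147.75 + 147.52 + 147.57 + 147.82 + 147.71 + 147.48 + 147.43 + 147.36) / 9 = 1328.0700 / 9 = 147.5633
CL = X̄̄ = 147.5633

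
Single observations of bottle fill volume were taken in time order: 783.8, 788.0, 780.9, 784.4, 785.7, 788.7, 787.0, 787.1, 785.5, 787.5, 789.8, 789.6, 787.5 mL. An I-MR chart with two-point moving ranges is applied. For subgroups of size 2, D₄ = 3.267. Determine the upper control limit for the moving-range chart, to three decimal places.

Moving ranges: 4.2, 7.1, 3.5, 1.3, 3.0, 1.7, 0.1, 1.6, 2.0, 2.3, 0.2, 2.1; M̄R̄ = 29.1000 / 12 = 2.4250
UCL_MR = D₄·M̄R̄ = 3.267 × 2.4250 = 7.9225

7.922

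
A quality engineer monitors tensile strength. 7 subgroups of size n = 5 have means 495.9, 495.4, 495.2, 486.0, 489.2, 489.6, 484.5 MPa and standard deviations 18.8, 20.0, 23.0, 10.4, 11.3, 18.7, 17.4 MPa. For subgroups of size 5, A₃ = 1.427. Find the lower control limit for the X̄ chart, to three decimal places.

466.447

X̄̄ = (495.9 + 495.4 + 495.2 + 486.0 + 489.2 + 489.6 + 484.5) / 7 = 490.8286
s̄ = (18.8 + 20.0 + 23.0 + 10.4 + 11.3 + 18.7 + 17.4) / 7 = 17.0857
LCL = X̄̄ − A₃·s̄ = 490.8286 − 1.427 × 17.0857 = 466.4473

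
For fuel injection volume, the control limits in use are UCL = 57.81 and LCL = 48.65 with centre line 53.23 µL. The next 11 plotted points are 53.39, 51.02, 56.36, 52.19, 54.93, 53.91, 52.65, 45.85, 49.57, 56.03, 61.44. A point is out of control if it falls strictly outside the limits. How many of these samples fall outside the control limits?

Compare each point to [48.65, 57.81]: sample 8 = 45.85 < LCL; sample 11 = 61.44 > UCL.

2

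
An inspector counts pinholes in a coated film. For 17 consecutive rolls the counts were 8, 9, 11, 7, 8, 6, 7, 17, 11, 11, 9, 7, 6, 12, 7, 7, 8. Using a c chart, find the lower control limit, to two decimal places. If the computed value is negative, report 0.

0.00

c̄ = (8 + 9 + 11 + 7 + 8 + 6 + 7 + 17 + 11 + 11 + 9 + 7 + 6 + 12 + 7 + 7 + 8) / 17 = 151 / 17 = 8.8824
LCL = c̄ − 3√c̄ = 8.8824 − 3 × 2.9803 = -0.0586 → 0 (cannot be negative)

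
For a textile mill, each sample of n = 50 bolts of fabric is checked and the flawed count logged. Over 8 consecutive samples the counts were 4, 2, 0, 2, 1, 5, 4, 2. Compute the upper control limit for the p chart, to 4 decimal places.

p̄ = Σdᵢ / (k·n) = 20 / (8 × 50) = 0.05000
UCL = p̄ + 3·√(p̄(1−p̄)/n) = 0.05000 + 3 × √(0.05000×0.95000/50) = 0.05000 + 3 × 0.03082 = 0.14247

0.1425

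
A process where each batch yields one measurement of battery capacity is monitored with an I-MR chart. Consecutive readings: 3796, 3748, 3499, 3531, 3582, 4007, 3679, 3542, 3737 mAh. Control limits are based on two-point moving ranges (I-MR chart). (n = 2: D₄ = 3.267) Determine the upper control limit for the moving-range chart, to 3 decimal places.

598.269

Moving ranges: 48, 249, 32, 51, 425, 328, 137, 195; M̄R̄ = 1465.0000 / 8 = 183.1250
UCL_MR = D₄·M̄R̄ = 3.267 × 183.1250 = 598.2694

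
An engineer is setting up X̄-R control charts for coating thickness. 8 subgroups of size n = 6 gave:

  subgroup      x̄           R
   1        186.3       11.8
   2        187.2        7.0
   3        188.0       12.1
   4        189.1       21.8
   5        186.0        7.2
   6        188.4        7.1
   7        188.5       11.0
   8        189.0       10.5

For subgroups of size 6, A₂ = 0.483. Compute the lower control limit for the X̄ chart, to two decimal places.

X̄̄ = (186.3 + 187.2 + 188.0 + 189.1 + 186.0 + 188.4 + 188.5 + 189.0) / 8 = 1502.5000 / 8 = 187.8125
R̄ = (11.8 + 7.0 + 12.1 + 21.8 + 7.2 + 7.1 + 11.0 + 10.5) / 8 = 88.5000 / 8 = 11.0625
LCL = X̄̄ − A₂·R̄ = 187.8125 − 0.483 × 11.0625 = 182.4693

182.47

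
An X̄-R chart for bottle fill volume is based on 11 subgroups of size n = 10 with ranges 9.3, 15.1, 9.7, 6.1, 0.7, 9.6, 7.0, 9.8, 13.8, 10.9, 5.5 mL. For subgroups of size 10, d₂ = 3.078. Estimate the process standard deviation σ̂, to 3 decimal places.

R̄ = (9.3 + 15.1 + 9.7 + 6.1 + 0.7 + 9.6 + 7.0 + 9.8 + 13.8 + 10.9 + 5.5) / 11 = 8.8636
σ̂ = R̄ / d₂ = 8.8636 / 3.078 = 2.8797

2.880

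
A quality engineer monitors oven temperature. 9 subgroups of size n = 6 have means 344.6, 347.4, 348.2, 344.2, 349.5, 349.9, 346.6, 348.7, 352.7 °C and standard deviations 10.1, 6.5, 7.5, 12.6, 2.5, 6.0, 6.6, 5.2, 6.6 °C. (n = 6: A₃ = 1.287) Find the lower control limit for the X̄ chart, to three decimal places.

X̄̄ = (344.6 + 347.4 + 348.2 + 344.2 + 349.5 + 349.9 + 346.6 + 348.7 + 352.7) / 9 = 347.9778
s̄ = (10.1 + 6.5 + 7.5 + 12.6 + 2.5 + 6.0 + 6.6 + 5.2 + 6.6) / 9 = 7.0667
LCL = X̄̄ − A₃·s̄ = 347.9778 − 1.287 × 7.0667 = 338.8830

338.883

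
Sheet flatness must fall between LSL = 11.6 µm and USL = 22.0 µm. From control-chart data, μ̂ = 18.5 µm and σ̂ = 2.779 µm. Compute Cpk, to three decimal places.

Cpu = (USL − μ̂) / (3σ̂) = (22.0 − 18.5) / (3 × 2.779) = 0.4198; Cpl = (μ̂ − LSL) / (3σ̂) = (18.5 − 11.6) / (3 × 2.779) = 0.8276; Cpk = min(Cpu, Cpl) = 0.4198

0.420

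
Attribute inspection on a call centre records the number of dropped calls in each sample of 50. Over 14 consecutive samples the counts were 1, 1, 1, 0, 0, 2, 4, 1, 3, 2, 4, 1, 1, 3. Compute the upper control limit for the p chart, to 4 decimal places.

0.1115

p̄ = Σdᵢ / (k·n) = 24 / (14 × 50) = 0.03429
UCL = p̄ + 3·√(p̄(1−p̄)/n) = 0.03429 + 3 × √(0.03429×0.96571/50) = 0.03429 + 3 × 0.02573 = 0.11149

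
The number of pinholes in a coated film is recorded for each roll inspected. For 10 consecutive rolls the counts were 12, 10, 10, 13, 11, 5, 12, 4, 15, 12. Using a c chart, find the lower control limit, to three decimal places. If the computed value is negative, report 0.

0.725

c̄ = (12 + 10 + 10 + 13 + 11 + 5 + 12 + 4 + 15 + 12) / 10 = 104 / 10 = 10.4000
LCL = c̄ − 3√c̄ = 10.4000 − 3 × 3.2249 = 0.7253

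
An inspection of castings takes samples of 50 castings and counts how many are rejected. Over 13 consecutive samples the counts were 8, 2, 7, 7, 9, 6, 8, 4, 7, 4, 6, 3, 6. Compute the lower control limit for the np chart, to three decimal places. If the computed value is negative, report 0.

0.000

p̄ = Σdᵢ / (k·n) = 77 / (13 × 50) = 0.11846
LCL = np̄ − 3·√(np̄(1−p̄)) = 5.9231 − 3 × 2.2850 = -0.9321 → 0 (negative, so LCL = 0)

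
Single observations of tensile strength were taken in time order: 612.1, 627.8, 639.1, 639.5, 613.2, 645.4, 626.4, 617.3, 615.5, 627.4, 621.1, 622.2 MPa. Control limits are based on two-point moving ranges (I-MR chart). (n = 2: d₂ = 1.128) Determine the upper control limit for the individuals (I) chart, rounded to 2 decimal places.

X̄ = (612.1 + 627.8 + 639.1 + 639.5 + 613.2 + 645.4 + 626.4 + 617.3 + 615.5 + 627.4 + 621.1 + 622.2) / 12 = 625.5833
Moving ranges: 15.7, 11.3, 0.4, 26.3, 32.2, 19.0, 9.1, 1.8, 11.9, 6.3, 1.1; M̄R̄ = 135.1000 / 11 = 12.2818
UCL = X̄ + 3·M̄R̄/d₂ = 625.5833 + 3 × 12.2818 / 1.128 = 658.2477

658.25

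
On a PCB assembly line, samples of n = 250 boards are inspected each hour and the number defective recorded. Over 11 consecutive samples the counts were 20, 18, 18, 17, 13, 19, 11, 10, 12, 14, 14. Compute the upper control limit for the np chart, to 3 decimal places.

26.388

p̄ = Σdᵢ / (k·n) = 166 / (11 × 250) = 0.06036
UCL = np̄ + 3·√(np̄(1−p̄)) = 15.0909 + 3 × √(15.0909×0.93964) = 15.0909 + 3 × 3.7656 = 26.3878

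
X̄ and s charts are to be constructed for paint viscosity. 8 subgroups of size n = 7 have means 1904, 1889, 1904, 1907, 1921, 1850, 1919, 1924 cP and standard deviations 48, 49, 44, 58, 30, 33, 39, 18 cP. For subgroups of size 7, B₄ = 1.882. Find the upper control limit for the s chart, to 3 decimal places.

s̄ = (48 + 49 + 44 + 58 + 30 + 33 + 39 + 18) / 8 = 39.8750
UCL_s = B₄·s̄ = 1.882 × 39.8750 = 75.0447

75.045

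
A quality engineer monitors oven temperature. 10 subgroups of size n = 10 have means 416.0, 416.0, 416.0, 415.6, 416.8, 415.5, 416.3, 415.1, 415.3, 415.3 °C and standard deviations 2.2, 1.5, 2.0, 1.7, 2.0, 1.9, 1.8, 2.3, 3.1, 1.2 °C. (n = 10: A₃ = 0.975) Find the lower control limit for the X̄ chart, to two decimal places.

X̄̄ = (416.0 + 416.0 + 416.0 + 415.6 + 416.8 + 415.5 + 416.3 + 415.1 + 415.3 + 415.3) / 10 = 415.7900
s̄ = (2.2 + 1.5 + 2.0 + 1.7 + 2.0 + 1.9 + 1.8 + 2.3 + 3.1 + 1.2) / 10 = 1.9700
LCL = X̄̄ − A₃·s̄ = 415.7900 − 0.975 × 1.9700 = 413.8692

413.87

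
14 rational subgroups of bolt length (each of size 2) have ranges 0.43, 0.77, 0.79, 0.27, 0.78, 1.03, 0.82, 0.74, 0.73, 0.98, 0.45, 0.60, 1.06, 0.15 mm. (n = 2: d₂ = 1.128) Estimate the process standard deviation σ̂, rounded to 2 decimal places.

0.61

R̄ = (0.43 + 0.77 + 0.79 + 0.27 + 0.78 + 1.03 + 0.82 + 0.74 + 0.73 + 0.98 + 0.45 + 0.60 + 1.06 + 0.15) / 14 = 0.6857
σ̂ = R̄ / d₂ = 0.6857 / 1.128 = 0.6079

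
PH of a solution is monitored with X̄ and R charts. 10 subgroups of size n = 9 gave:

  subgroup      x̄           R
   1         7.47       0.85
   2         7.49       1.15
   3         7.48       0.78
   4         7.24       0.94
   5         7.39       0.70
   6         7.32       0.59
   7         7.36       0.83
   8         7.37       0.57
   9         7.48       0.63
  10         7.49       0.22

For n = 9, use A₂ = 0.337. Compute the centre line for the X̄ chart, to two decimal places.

7.41

X̄̄ = (7.47 + 7.49 + 7.48 + 7.24 + 7.39 + 7.32 + 7.36 + 7.37 + 7.48 + 7.49) / 10 = 74.0900 / 10 = 7.4090
CL = X̄̄ = 7.4090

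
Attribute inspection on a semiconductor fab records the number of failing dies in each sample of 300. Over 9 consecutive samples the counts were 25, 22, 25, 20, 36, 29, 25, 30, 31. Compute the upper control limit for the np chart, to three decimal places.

41.870

p̄ = Σdᵢ / (k·n) = 243 / (9 × 300) = 0.09000
UCL = np̄ + 3·√(np̄(1−p̄)) = 27.0000 + 3 × √(27.0000×0.91000) = 27.0000 + 3 × 4.9568 = 41.8704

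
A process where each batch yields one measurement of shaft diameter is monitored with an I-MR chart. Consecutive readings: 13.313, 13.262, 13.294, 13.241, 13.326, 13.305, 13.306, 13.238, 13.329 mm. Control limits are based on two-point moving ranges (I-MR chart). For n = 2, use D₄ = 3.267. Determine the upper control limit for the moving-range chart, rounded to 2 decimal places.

Moving ranges: 0.051, 0.032, 0.053, 0.085, 0.021, 0.001, 0.068, 0.091; M̄R̄ = 0.4020 / 8 = 0.0503
UCL_MR = D₄·M̄R̄ = 3.267 × 0.0503 = 0.1642

0.16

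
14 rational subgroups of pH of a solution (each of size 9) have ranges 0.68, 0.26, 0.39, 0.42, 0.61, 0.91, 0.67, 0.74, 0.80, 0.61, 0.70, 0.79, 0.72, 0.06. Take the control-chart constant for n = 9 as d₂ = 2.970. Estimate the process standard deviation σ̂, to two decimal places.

R̄ = (0.68 + 0.26 + 0.39 + 0.42 + 0.61 + 0.91 + 0.67 + 0.74 + 0.80 + 0.61 + 0.70 + 0.79 + 0.72 + 0.06) / 14 = 0.5971
σ̂ = R̄ / d₂ = 0.5971 / 2.970 = 0.2011

0.20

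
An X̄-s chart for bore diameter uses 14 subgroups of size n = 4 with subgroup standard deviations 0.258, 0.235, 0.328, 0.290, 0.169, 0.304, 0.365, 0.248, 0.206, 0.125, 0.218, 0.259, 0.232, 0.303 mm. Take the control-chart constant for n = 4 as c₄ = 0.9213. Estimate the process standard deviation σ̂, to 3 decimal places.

0.274

s̄ = (0.258 + 0.235 + 0.328 + 0.290 + 0.169 + 0.304 + 0.365 + 0.248 + 0.206 + 0.125 + 0.218 + 0.259 + 0.232 + 0.303) / 14 = 0.2529
σ̂ = s̄ / c₄ = 0.2529 / 0.9213 = 0.2745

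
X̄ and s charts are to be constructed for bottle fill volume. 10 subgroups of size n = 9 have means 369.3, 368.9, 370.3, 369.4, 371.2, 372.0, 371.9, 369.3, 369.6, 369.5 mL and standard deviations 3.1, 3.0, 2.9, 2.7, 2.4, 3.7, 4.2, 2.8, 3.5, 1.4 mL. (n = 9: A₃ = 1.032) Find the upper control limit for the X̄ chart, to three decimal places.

X̄̄ = (369.3 + 368.9 + 370.3 + 369.4 + 371.2 + 372.0 + 371.9 + 369.3 + 369.6 + 369.5) / 10 = 370.1400
s̄ = (3.1 + 3.0 + 2.9 + 2.7 + 2.4 + 3.7 + 4.2 + 2.8 + 3.5 + 1.4) / 10 = 2.9700
UCL = X̄̄ + A₃·s̄ = 370.1400 + 1.032 × 2.9700 = 373.2050

373.205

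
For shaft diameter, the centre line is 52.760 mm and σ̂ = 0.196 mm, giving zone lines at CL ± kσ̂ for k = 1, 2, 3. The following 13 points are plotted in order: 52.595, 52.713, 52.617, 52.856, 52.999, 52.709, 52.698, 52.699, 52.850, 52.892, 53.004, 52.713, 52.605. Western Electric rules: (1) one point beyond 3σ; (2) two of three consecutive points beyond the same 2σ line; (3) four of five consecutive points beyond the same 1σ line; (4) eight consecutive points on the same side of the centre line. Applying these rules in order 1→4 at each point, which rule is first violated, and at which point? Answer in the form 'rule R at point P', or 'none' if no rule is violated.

none

Zone of each point (C = within 1σ̂, B = 1σ̂–2σ̂, A = 2σ̂–3σ̂, * = beyond 3σ̂; sign = side of CL): 1:-C, 2:-C, 3:-C, 4:+C, 5:+B, 6:-C, 7:-C, 8:-C, 9:+C, 10:+C, 11:+B, 12:-C, 13:-C
No rule fires across all 13 points.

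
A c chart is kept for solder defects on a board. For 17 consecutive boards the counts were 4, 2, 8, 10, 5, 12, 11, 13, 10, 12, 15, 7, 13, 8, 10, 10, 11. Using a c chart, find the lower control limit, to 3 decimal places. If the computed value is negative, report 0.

c̄ = (4 + 2 + 8 + 10 + 5 + 12 + 11 + 13 + 10 + 12 + 15 + 7 + 13 + 8 + 10 + 10 + 11) / 17 = 161 / 17 = 9.4706
LCL = c̄ − 3√c̄ = 9.4706 − 3 × 3.0774 = 0.2383

0.238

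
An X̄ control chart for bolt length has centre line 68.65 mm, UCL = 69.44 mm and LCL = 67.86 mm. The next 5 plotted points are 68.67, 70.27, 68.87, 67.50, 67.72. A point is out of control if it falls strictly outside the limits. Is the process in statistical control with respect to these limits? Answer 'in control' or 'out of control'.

out of control

Compare each point to [67.86, 69.44]: sample 2 = 70.27 > UCL; sample 4 = 67.50 < LCL; sample 5 = 67.72 < LCL.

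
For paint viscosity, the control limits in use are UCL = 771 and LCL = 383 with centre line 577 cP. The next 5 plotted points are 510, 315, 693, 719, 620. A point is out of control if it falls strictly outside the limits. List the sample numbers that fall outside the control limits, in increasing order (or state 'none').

2

Compare each point to [383, 771]: sample 2 = 315 < LCL.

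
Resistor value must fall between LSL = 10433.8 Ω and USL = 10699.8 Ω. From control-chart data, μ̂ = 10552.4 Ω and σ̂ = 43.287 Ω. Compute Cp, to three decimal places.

1.024

Cp = (USL − LSL) / (6σ̂) = (10699.8 − 10433.8) / (6 × 43.287) = 266.0000 / 259.7220 = 1.0242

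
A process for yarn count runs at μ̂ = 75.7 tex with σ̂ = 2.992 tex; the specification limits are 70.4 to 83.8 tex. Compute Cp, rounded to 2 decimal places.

0.75

Cp = (USL − LSL) / (6σ̂) = (83.8 − 70.4) / (6 × 2.992) = 13.4000 / 17.9520 = 0.7464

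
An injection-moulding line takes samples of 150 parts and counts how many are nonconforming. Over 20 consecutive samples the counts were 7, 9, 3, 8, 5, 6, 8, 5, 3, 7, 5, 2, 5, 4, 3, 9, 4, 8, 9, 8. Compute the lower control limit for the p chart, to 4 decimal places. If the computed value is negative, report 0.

p̄ = Σdᵢ / (k·n) = 118 / (20 × 150) = 0.03933
LCL = p̄ − 3·√(p̄(1−p̄)/n) = 0.03933 − 3 × 0.01587 = -0.00828 → 0 (negative, so LCL = 0)

0.0000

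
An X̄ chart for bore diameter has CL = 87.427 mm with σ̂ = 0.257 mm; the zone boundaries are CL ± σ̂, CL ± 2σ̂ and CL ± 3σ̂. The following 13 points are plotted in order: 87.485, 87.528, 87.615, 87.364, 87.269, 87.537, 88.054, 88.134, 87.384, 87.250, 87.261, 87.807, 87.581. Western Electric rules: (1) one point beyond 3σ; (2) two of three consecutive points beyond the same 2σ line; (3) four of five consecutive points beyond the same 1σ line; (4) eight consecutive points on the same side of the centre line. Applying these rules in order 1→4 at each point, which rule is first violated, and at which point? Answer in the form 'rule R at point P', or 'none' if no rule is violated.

rule 2 at point 8

Zone of each point (C = within 1σ̂, B = 1σ̂–2σ̂, A = 2σ̂–3σ̂, * = beyond 3σ̂; sign = side of CL): 1:+C, 2:+C, 3:+C, 4:-C, 5:-C, 6:+C, 7:+A, 8:+A, 9:-C, 10:-C, 11:-C, 12:+B, 13:+C
Rule 2 (two of three consecutive points beyond the same 2σ limit) is satisfied at point 8.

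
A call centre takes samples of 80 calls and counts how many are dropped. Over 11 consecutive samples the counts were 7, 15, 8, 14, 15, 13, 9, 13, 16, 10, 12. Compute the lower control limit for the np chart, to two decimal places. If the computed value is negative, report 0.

p̄ = Σdᵢ / (k·n) = 132 / (11 × 80) = 0.15000
LCL = np̄ − 3·√(np̄(1−p̄)) = 12.0000 − 3 × 3.1937 = 2.4188

2.42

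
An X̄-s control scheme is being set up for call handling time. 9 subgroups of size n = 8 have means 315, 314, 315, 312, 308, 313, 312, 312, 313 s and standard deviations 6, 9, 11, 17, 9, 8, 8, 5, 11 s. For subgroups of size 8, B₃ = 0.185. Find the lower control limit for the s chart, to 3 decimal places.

1.727

s̄ = (6 + 9 + 11 + 17 + 9 + 8 + 8 + 5 + 11) / 9 = 9.3333
LCL_s = B₃·s̄ = 0.185 × 9.3333 = 1.7267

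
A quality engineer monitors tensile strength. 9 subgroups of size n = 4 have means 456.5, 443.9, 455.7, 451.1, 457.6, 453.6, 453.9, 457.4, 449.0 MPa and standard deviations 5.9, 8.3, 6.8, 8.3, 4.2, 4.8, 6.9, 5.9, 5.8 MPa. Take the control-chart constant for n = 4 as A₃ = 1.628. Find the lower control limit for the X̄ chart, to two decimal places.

X̄̄ = (456.5 + 443.9 + 455.7 + 451.1 + 457.6 + 453.6 + 453.9 + 457.4 + 449.0) / 9 = 453.1889
s̄ = (5.9 + 8.3 + 6.8 + 8.3 + 4.2 + 4.8 + 6.9 + 5.9 + 5.8) / 9 = 6.3222
LCL = X̄̄ − A₃·s̄ = 453.1889 − 1.628 × 6.3222 = 442.8963

442.90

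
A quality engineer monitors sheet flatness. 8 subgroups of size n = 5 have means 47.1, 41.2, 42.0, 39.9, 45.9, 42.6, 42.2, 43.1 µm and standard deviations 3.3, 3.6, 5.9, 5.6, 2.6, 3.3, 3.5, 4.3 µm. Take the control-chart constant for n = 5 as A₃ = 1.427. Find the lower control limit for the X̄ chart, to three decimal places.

37.274

X̄̄ = (47.1 + 41.2 + 42.0 + 39.9 + 45.9 + 42.6 + 42.2 + 43.1) / 8 = 43.0000
s̄ = (3.3 + 3.6 + 5.9 + 5.6 + 2.6 + 3.3 + 3.5 + 4.3) / 8 = 4.0125
LCL = X̄̄ − A₃·s̄ = 43.0000 − 1.427 × 4.0125 = 37.2742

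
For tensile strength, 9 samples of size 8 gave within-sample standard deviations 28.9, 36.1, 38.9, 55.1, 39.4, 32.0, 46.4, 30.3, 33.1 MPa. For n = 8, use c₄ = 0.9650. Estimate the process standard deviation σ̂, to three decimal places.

39.171

s̄ = (28.9 + 36.1 + 38.9 + 55.1 + 39.4 + 32.0 + 46.4 + 30.3 + 33.1) / 9 = 37.8000
σ̂ = s̄ / c₄ = 37.8000 / 0.9650 = 39.1710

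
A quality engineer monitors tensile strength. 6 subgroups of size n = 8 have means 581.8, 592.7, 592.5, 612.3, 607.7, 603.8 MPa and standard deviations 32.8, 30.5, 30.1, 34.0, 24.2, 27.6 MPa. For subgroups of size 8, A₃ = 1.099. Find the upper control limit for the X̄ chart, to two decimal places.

631.29

X̄̄ = (581.8 + 592.7 + 592.5 + 612.3 + 607.7 + 603.8) / 6 = 598.4667
s̄ = (32.8 + 30.5 + 30.1 + 34.0 + 24.2 + 27.6) / 6 = 29.8667
UCL = X̄̄ + A₃·s̄ = 598.4667 + 1.099 × 29.8667 = 631.2901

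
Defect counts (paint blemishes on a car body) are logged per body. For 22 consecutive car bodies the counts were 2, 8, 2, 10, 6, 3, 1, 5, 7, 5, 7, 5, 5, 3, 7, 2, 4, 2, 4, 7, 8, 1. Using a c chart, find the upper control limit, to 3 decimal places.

c̄ = (2 + 8 + 2 + 10 + 6 + 3 + 1 + 5 + 7 + 5 + 7 + 5 + 5 + 3 + 7 + 2 + 4 + 2 + 4 + 7 + 8 + 1) / 22 = 104 / 22 = 4.7273
UCL = c̄ + 3√c̄ = 4.7273 + 3 × √4.7273 = 4.7273 + 3 × 2.1742 = 11.2500

11.250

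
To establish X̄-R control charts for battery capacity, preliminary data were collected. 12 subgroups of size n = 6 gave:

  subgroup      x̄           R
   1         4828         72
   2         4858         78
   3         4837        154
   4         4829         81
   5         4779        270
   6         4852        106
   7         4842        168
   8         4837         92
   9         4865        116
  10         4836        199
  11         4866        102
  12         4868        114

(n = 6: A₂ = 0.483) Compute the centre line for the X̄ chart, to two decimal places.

4841.42

X̄̄ = (4828 + 4858 + 4837 + 4829 + 4779 + 4852 + 4842 + 4837 + 4865 + 4836 + 4866 + 4868) / 12 = 58097.0000 / 12 = 4841.4167
CL = X̄̄ = 4841.4167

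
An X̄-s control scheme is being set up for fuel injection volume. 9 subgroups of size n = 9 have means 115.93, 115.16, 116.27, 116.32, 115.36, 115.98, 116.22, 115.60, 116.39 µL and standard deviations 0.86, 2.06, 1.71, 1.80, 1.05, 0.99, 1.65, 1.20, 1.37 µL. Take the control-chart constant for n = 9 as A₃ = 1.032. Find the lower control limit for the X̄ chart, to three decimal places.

114.459

X̄̄ = (115.93 + 115.16 + 116.27 + 116.32 + 115.36 + 115.98 + 116.22 + 115.60 + 116.39) / 9 = 115.9144
s̄ = (0.86 + 2.06 + 1.71 + 1.80 + 1.05 + 0.99 + 1.65 + 1.20 + 1.37) / 9 = 1.4100
LCL = X̄̄ − A₃·s̄ = 115.9144 − 1.032 × 1.4100 = 114.4593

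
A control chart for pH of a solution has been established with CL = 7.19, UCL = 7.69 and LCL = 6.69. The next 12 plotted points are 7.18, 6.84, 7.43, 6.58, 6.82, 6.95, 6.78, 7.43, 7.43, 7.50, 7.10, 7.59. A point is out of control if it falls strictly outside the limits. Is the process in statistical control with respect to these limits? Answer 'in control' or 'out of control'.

out of control

Compare each point to [6.69, 7.69]: sample 4 = 6.58 < LCL.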